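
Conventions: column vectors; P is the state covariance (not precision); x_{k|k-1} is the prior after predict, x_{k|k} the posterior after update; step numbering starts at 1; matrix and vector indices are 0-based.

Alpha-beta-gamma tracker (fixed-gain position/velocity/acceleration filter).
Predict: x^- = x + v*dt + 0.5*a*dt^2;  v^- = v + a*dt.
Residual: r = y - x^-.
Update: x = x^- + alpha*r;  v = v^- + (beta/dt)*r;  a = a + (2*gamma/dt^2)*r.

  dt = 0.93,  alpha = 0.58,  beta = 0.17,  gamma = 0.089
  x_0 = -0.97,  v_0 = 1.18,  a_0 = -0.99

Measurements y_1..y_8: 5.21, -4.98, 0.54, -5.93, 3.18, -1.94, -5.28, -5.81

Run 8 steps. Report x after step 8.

x_post = -5.8548

step 1: x_pred=-0.3007  r=5.5107  x^+=2.8955  v^+=1.2666  a^+=0.1441
step 2: x_pred=4.1358  r=-9.1158  x^+=-1.1514  v^+=-0.2657  a^+=-1.7319
step 3: x_pred=-2.1474  r=2.6874  x^+=-0.5887  v^+=-1.3851  a^+=-1.1789
step 4: x_pred=-2.3867  r=-3.5433  x^+=-4.4418  v^+=-3.1292  a^+=-1.9081
step 5: x_pred=-8.1771  r=11.3571  x^+=-1.5900  v^+=-2.8277  a^+=0.4292
step 6: x_pred=-4.0341  r=2.0941  x^+=-2.8195  v^+=-2.0457  a^+=0.8602
step 7: x_pred=-4.3500  r=-0.9300  x^+=-4.8894  v^+=-1.4157  a^+=0.6688
step 8: x_pred=-5.9168  r=0.1068  x^+=-5.8548  v^+=-0.7742  a^+=0.6908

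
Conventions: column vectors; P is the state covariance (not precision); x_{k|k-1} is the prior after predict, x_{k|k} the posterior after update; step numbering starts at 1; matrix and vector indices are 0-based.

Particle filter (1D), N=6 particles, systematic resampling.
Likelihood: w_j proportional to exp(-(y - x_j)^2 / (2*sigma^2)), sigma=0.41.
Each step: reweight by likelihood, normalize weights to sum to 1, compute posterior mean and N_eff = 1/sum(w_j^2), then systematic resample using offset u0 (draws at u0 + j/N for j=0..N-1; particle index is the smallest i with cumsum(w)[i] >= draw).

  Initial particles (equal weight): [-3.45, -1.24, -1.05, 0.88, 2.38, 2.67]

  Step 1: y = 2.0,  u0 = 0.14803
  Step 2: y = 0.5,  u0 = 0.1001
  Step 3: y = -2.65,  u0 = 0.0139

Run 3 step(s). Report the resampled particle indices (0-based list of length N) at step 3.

resampled_idx = [0, 1, 2, 3, 4, 5]

step 1: w=[0.0000, 0.0000, 0.0000, 0.0256, 0.6939, 0.2805]  mean=2.4230  Neff=1.7829  idx=[4, 4, 4, 4, 5, 5]
step 2: w=[0.2463, 0.2463, 0.2463, 0.2463, 0.0075, 0.0075]  mean=2.3843  Neff=4.1206  idx=[0, 1, 1, 2, 3, 3]
step 3: w=[0.1667, 0.1667, 0.1667, 0.1667, 0.1667, 0.1667]  mean=2.3800  Neff=6.0000  idx=[0, 1, 2, 3, 4, 5]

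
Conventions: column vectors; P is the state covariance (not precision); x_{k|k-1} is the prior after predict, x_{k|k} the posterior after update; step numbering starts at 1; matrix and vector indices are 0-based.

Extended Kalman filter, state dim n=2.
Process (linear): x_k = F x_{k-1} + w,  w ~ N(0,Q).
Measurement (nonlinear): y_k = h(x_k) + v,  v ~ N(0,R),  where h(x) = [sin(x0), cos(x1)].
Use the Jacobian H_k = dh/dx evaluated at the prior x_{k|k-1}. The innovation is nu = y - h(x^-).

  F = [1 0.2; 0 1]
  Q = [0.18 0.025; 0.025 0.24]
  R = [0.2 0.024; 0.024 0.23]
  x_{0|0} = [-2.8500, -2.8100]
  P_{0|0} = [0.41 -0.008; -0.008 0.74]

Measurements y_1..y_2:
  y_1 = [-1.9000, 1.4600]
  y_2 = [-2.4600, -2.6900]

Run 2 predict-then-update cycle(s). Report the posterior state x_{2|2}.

step 1: x^-=[-3.4120, -2.8100]  P^-=[0.6164 0.1650; 0.1650 0.9800]  H_jac=[-0.9637 0.0000; 0.0000 0.3255]  S=[0.7724 -0.0278; -0.0278 0.3339]  K=[-0.7655 0.0972; -0.1720 0.9413]  nu=[-2.1671, 2.4055]  x^+=[-1.5191, -0.1729]  P^+=[0.1565 0.0123; 0.0123 0.6523]
step 2: x^-=[-1.5537, -0.1729]  P^-=[0.3675 0.1677; 0.1677 0.8923]  H_jac=[0.0171 0.0000; 0.0000 0.1721]  S=[0.2001 0.0245; 0.0245 0.2564]  K=[0.0178 0.1108; -0.0597 0.6044]  nu=[-1.4601, -3.6751]  x^+=[-1.9871, -2.3072]  P^+=[0.3641 0.1507; 0.1507 0.7997]

x_post = [-1.9871, -2.3072]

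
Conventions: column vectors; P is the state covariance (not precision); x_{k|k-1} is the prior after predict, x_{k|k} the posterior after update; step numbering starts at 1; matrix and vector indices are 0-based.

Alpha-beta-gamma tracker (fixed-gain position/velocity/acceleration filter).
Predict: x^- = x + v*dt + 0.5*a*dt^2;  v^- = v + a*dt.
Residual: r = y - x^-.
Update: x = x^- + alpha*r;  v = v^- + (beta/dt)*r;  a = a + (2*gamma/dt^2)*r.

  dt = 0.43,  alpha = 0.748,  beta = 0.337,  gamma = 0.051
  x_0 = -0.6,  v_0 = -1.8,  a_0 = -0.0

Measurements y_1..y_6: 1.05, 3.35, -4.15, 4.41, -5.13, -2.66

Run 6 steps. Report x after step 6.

step 1: x_pred=-1.3740  r=2.4240  x^+=0.4392  v^+=0.0997  a^+=1.3372
step 2: x_pred=0.6057  r=2.7443  x^+=2.6584  v^+=2.8255  a^+=2.8511
step 3: x_pred=4.1370  r=-8.2870  x^+=-2.0617  v^+=-2.4432  a^+=-1.7204
step 4: x_pred=-3.2713  r=7.6813  x^+=2.4743  v^+=2.8370  a^+=2.5170
step 5: x_pred=3.9269  r=-9.0569  x^+=-2.8477  v^+=-3.1788  a^+=-2.4793
step 6: x_pred=-4.4437  r=1.7837  x^+=-3.1095  v^+=-2.8469  a^+=-1.4953

x_post = -3.1095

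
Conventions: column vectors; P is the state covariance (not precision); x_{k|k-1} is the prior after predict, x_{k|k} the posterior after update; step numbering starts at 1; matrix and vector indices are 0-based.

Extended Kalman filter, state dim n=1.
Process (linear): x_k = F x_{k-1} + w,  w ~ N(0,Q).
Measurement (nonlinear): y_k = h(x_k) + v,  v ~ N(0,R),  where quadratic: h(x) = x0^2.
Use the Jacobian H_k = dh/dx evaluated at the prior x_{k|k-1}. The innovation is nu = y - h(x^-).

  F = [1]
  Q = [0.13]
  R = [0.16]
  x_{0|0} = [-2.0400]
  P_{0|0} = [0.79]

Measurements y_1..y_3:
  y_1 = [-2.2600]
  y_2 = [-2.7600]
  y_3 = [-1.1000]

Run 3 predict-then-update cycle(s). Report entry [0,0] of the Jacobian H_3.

H_jac[0,0] = 1.8146

step 1: x^-=[-2.0400]  P^-=[0.9200]  H_jac=[-4.0800]  S=[15.4747]  K=[-0.2426]  nu=[-6.4216]  x^+=[-0.4824]  P^+=[0.0095]
step 2: x^-=[-0.4824]  P^-=[0.1395]  H_jac=[-0.9647]  S=[0.2898]  K=[-0.4644]  nu=[-2.9927]  x^+=[0.9073]  P^+=[0.0770]
step 3: x^-=[0.9073]  P^-=[0.2070]  H_jac=[1.8146]  S=[0.8417]  K=[0.4463]  nu=[-1.9232]  x^+=[0.0489]  P^+=[0.0394]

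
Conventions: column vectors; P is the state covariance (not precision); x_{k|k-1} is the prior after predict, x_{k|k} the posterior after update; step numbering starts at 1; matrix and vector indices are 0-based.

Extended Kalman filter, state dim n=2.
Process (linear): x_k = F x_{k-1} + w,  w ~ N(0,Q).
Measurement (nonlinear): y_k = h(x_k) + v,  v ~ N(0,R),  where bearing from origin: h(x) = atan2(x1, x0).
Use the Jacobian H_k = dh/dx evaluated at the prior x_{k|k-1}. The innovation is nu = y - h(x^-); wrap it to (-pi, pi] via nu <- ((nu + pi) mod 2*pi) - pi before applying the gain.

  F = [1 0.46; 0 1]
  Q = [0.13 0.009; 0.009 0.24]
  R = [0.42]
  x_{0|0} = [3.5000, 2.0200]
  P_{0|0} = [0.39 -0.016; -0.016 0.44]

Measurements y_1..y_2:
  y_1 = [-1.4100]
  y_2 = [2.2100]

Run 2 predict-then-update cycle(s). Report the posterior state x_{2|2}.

x_post = [5.3558, 2.1279]

step 1: x^-=[4.4292, 2.0200]  P^-=[0.5984 0.1954; 0.1954 0.6800]  H_jac=[-0.0852 0.1869]  S=[0.4419]  K=[-0.0328; 0.2499]  nu=[-1.8379]  x^+=[4.4894, 1.5607]  P^+=[0.5979 0.1990; 0.1990 0.6524]
step 2: x^-=[5.2074, 1.5607]  P^-=[1.0491 0.5081; 0.5081 0.8924]  H_jac=[-0.0528 0.1762]  S=[0.4412]  K=[0.0774; 0.2956]  nu=[1.9188]  x^+=[5.3558, 2.1279]  P^+=[1.0464 0.4980; 0.4980 0.8538]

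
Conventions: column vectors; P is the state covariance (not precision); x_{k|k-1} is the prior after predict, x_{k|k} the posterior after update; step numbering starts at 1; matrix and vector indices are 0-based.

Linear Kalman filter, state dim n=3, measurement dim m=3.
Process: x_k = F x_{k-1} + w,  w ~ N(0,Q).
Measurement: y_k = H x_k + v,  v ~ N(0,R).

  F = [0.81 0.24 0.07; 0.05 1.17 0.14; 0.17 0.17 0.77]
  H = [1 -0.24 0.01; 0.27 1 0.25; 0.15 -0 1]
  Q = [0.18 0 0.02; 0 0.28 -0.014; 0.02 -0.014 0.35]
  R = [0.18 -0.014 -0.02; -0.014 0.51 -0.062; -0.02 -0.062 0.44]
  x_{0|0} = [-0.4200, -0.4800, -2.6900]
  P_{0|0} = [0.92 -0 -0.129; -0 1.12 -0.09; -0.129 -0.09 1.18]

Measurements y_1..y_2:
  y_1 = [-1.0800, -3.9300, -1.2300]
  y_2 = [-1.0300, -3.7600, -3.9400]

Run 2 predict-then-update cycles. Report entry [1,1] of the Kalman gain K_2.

step 1: x^-=[-0.6437, -0.9592, -2.2243]  P^-=[0.8363 0.3378 0.1563; 0.3378 1.8073 0.2525; 0.1563 0.2525 1.0512]  S=[0.9602 0.1235 0.1997; 0.1235 2.7738 0.5859; 0.1997 0.5859 1.5569]  K=[0.7617 0.1801 0.0155; -0.1791 0.7270 -0.0559; -0.0370 0.0607 0.6722]  nu=[-0.6443, -2.2409, 1.0909]  x^+=[-1.5212, -2.5339, -1.6031]  P^+=[0.1469 0.0510 -0.0416; 0.0510 0.3814 -0.0737; -0.0416 -0.0737 0.2990]
step 2: x^-=[-1.9525, -3.2652, -1.9238]  P^-=[0.3125 0.1515 0.0400; 0.1515 0.7896 0.0351; 0.0400 0.0351 0.5153]  S=[0.4659 0.0322 0.0582; 0.0322 1.4593 0.1497; 0.0582 0.1497 0.9743]  K=[0.5790 0.1525 0.0312; -0.1180 0.5800 -0.0226; 0.0088 0.0658 0.5244]  nu=[0.1581, 0.5133, -1.7233]  x^+=[-1.8364, -2.9471, -2.7923]  P^+=[0.1121 0.0435 -0.0241; 0.0435 0.2996 -0.0501; -0.0241 -0.0501 0.2301]

K[1,1] = 0.5800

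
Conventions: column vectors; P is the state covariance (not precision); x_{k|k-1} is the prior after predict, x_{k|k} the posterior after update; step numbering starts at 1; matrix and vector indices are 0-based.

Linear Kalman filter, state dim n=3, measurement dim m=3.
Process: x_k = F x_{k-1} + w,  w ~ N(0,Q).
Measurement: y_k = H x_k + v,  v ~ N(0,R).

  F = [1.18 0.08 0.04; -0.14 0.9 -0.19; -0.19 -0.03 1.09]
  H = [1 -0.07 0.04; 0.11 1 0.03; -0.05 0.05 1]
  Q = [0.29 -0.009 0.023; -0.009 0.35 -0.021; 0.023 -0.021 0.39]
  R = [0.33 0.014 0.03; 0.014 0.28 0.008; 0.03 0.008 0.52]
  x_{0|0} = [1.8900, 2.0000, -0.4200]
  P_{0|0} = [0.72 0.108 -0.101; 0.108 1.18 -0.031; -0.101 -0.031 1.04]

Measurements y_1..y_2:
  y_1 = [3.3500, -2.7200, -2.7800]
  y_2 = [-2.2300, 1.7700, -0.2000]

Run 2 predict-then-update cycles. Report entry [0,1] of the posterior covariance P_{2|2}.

step 1: x^-=[2.3734, 1.6152, -0.8769]  P^-=[1.3124 0.0852 -0.2332; 0.0852 1.3355 -0.2859; -0.2332 -0.2859 1.6978]  S=[1.6227 0.1326 -0.1811; 0.1326 1.6329 -0.1970; -0.1811 -0.1970 2.2187]  K=[0.7871 0.0648 -0.0628; -0.0831 0.8209 -0.0346; 0.0007 -0.0682 0.7580]  nu=[1.1247, -4.5700, -1.8652]  x^+=[3.0795, -2.1652, -1.9781]  P^+=[0.2586 0.0001 0.0044; 0.0001 0.2292 -0.0254; 0.0044 -0.0254 0.3951]
step 2: x^-=[3.3815, -2.0040, -2.6763]  P^-=[0.6524 -0.0397 -0.0148; -0.0397 0.5638 -0.1277; -0.0148 -0.1277 0.8688]  S=[0.9917 0.0026 0.0219; 0.0026 0.8360 -0.0691; 0.0219 -0.0691 1.3808]  K=[0.6610 0.0321 -0.0447; -0.0859 0.6619 -0.0362; 0.0156 -0.0722 0.6213]  nu=[-5.6447, 3.4823, 2.7456]  x^+=[-0.3607, 0.6867, -1.3100]  P^+=[0.2165 -0.0062 0.0080; -0.0062 0.1853 -0.0257; 0.0080 -0.0257 0.3246]

P_post[0,1] = -0.0062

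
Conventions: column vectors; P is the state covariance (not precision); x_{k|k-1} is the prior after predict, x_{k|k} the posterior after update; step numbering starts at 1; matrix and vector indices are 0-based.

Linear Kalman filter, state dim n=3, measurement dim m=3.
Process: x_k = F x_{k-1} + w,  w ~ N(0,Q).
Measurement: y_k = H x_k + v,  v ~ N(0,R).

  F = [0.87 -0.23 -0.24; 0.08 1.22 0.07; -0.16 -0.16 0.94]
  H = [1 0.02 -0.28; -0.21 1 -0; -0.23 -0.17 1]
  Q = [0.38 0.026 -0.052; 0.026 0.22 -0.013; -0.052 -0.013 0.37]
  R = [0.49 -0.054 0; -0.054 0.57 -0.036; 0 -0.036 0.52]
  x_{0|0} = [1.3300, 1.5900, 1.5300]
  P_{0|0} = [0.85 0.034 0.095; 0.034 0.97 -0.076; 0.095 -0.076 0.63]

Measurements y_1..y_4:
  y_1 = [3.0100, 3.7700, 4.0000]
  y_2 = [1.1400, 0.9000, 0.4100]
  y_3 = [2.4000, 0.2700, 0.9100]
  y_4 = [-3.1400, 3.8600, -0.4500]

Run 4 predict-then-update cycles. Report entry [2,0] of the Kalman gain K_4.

K[2,0] = -0.0481

step 1: x^-=[0.4242, 2.1533, 0.9710]  P^-=[1.0493 -0.1347 -0.1854; -0.1347 1.6670 -0.2591; -0.1854 -0.2591 0.9693]  S=[1.7173 -0.3135 -0.7097; -0.3135 2.3398 -0.4627; -0.7097 -0.4627 1.7558]  K=[0.6309 -0.0657 0.0077; 0.0885 0.7236 -0.0649; -0.0167 0.0224 0.6006]  nu=[2.8146, 1.7058, 3.4926]  x^+=[2.1147, 3.4101, 3.0598]  P^+=[0.3361 -0.0012 0.0835; -0.0012 0.4097 0.0096; 0.0835 0.0096 0.3323]
step 2: x^-=[0.3211, 4.5437, 1.9923]  P^-=[0.6419 -0.0719 -0.0888; -0.0719 0.8360 -0.0589; -0.0888 -0.0589 0.6547]  S=[1.2310 -0.2324 -0.4197; -0.2324 1.4645 -0.1734; -0.4197 -0.1734 1.2880]  K=[0.5256 -0.0590 -0.0107; 0.0645 0.5862 -0.0433; -0.0382 0.0284 0.5233]  nu=[1.2858, -3.5762, -0.7360]  x^+=[1.2159, 2.5619, 1.4565]  P^+=[0.2776 -0.0033 0.0598; -0.0033 0.3315 0.0120; 0.0598 0.0120 0.2869]
step 3: x^-=[0.1190, 3.3247, 0.7646]  P^-=[0.6018 -0.0572 -0.0937; -0.0572 0.7187 -0.0443; -0.0937 -0.0443 0.6173]  S=[1.1912 -0.2161 -0.4065; -0.2161 1.3393 -0.1426; -0.4065 -0.1426 1.2436]  K=[0.5096 -0.0569 -0.0188; 0.0607 0.5511 -0.0402; -0.0461 0.0283 0.5080]  nu=[2.4286, -3.0297, 0.7380]  x^+=[1.5150, 1.7727, 0.9419]  P^+=[0.2677 -0.0030 0.0533; -0.0030 0.3117 0.0115; 0.0533 0.0115 0.2773]
step 4: x^-=[0.6842, 2.3498, 0.3594]  P^-=[0.5953 -0.0520 -0.0964; -0.0520 0.6889 -0.0419; -0.0964 -0.0419 0.6102]  S=[1.1859 -0.2109 -0.4066; -0.2109 1.3070 -0.1359; -0.4066 -0.1359 1.2362]  K=[0.5068 -0.0558 -0.0211; 0.0603 0.5411 -0.0396; -0.0481 0.0282 0.5046]  nu=[-3.7706, 1.6539, -0.2525]  x^+=[-1.3135, 3.0272, 0.4599]  P^+=[0.2659 -0.0026 0.0517; -0.0026 0.3060 0.0113; 0.0517 0.0113 0.2752]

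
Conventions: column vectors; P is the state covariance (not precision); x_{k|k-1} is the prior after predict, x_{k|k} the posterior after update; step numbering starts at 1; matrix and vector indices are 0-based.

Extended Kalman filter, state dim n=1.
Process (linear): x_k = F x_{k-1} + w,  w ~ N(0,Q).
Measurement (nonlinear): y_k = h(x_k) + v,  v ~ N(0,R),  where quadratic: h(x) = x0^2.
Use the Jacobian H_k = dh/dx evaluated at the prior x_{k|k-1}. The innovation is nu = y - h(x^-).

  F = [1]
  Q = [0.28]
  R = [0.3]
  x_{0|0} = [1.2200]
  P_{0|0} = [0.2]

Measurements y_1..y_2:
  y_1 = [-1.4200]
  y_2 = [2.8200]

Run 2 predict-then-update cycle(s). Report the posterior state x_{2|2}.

x_post = [0.9315]

step 1: x^-=[1.2200]  P^-=[0.4800]  H_jac=[2.4400]  S=[3.1577]  K=[0.3709]  nu=[-2.9084]  x^+=[0.1413]  P^+=[0.0456]
step 2: x^-=[0.1413]  P^-=[0.3256]  H_jac=[0.2826]  S=[0.3260]  K=[0.2822]  nu=[2.8000]  x^+=[0.9315]  P^+=[0.2996]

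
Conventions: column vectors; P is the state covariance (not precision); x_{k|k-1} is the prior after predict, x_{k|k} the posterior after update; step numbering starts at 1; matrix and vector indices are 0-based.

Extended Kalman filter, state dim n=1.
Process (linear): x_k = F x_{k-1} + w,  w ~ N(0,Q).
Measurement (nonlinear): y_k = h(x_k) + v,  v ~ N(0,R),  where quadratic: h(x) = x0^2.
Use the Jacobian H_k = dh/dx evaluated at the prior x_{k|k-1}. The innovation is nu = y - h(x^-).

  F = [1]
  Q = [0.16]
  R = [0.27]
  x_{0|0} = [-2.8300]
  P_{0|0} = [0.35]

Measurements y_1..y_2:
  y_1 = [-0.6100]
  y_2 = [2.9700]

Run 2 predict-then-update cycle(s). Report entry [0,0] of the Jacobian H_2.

step 1: x^-=[-2.8300]  P^-=[0.5100]  H_jac=[-5.6600]  S=[16.6082]  K=[-0.1738]  nu=[-8.6189]  x^+=[-1.3320]  P^+=[0.0083]
step 2: x^-=[-1.3320]  P^-=[0.1683]  H_jac=[-2.6640]  S=[1.4643]  K=[-0.3062]  nu=[1.1958]  x^+=[-1.6981]  P^+=[0.0310]

H_jac[0,0] = -2.6640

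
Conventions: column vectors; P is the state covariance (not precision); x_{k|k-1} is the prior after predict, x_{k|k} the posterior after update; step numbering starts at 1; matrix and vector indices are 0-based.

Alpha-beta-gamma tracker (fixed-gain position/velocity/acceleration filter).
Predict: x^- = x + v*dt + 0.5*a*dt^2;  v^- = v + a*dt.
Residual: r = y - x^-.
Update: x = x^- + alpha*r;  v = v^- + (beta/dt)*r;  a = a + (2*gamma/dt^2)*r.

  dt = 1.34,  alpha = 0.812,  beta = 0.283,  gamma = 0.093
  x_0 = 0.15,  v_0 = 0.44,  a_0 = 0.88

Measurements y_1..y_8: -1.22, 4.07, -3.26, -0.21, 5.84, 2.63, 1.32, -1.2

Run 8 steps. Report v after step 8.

v_post = -1.3909

step 1: x_pred=1.5297  r=-2.7497  x^+=-0.7031  v^+=1.0385  a^+=0.5952
step 2: x_pred=1.2229  r=2.8471  x^+=3.5347  v^+=2.4373  a^+=0.8901
step 3: x_pred=7.5999  r=-10.8599  x^+=-1.2183  v^+=1.3365  a^+=-0.2348
step 4: x_pred=0.3617  r=-0.5717  x^+=-0.1025  v^+=0.9011  a^+=-0.2941
step 5: x_pred=0.8409  r=4.9991  x^+=4.9002  v^+=1.5628  a^+=0.2238
step 6: x_pred=7.1952  r=-4.5652  x^+=3.4883  v^+=0.8985  a^+=-0.2491
step 7: x_pred=4.4686  r=-3.1486  x^+=1.9119  v^+=-0.1003  a^+=-0.5753
step 8: x_pred=1.2611  r=-2.4611  x^+=-0.7373  v^+=-1.3909  a^+=-0.8302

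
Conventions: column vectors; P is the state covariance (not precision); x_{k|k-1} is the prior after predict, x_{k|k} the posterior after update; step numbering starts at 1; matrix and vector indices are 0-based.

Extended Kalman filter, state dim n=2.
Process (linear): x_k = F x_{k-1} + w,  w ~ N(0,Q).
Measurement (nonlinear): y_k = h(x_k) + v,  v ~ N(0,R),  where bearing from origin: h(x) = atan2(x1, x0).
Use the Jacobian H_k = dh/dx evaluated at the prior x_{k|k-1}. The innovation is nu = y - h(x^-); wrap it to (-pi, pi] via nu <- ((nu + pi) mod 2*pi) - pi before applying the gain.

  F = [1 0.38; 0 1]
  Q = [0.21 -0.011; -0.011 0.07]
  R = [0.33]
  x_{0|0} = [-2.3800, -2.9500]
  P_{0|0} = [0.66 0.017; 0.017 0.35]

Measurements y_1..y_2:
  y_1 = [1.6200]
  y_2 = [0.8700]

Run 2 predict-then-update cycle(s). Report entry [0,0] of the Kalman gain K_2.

K[0,0] = 0.1587

step 1: x^-=[-3.5010, -2.9500]  P^-=[0.9335 0.1390; 0.1390 0.4200]  H_jac=[0.1407 -0.1670]  S=[0.3537]  K=[0.3058; -0.1430]  nu=[-2.2218]  x^+=[-4.1805, -2.6322]  P^+=[0.9004 0.1545; 0.1545 0.4128]
step 2: x^-=[-5.1807, -2.6322]  P^-=[1.2874 0.3003; 0.3003 0.4828]  H_jac=[0.0779 -0.1534]  S=[0.3420]  K=[0.1587; -0.1481]  nu=[-2.7417]  x^+=[-5.6158, -2.2261]  P^+=[1.2788 0.3084; 0.3084 0.4753]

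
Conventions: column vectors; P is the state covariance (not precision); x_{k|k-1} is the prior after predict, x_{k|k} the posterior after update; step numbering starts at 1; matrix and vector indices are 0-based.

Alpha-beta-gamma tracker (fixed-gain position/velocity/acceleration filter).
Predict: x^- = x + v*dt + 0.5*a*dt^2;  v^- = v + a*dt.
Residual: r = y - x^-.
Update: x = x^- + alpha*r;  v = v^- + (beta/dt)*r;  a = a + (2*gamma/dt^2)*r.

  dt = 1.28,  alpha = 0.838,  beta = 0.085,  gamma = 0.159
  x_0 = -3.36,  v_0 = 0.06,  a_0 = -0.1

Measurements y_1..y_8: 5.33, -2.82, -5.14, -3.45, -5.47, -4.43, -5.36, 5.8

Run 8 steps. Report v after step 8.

v_post = -2.2874

step 1: x_pred=-3.3651  r=8.6951  x^+=3.9214  v^+=0.5094  a^+=1.5877
step 2: x_pred=5.8740  r=-8.6940  x^+=-1.4116  v^+=1.9643  a^+=-0.0998
step 3: x_pred=1.0209  r=-6.1609  x^+=-4.1419  v^+=1.4274  a^+=-1.2956
step 4: x_pred=-3.3762  r=-0.0738  x^+=-3.4380  v^+=-0.2358  a^+=-1.3099
step 5: x_pred=-4.8130  r=-0.6570  x^+=-5.3636  v^+=-1.9561  a^+=-1.4374
step 6: x_pred=-9.0450  r=4.6150  x^+=-5.1776  v^+=-3.4896  a^+=-0.5417
step 7: x_pred=-10.0881  r=4.7281  x^+=-6.1259  v^+=-3.8690  a^+=0.3760
step 8: x_pred=-10.7703  r=16.5703  x^+=3.1156  v^+=-2.2874  a^+=3.5921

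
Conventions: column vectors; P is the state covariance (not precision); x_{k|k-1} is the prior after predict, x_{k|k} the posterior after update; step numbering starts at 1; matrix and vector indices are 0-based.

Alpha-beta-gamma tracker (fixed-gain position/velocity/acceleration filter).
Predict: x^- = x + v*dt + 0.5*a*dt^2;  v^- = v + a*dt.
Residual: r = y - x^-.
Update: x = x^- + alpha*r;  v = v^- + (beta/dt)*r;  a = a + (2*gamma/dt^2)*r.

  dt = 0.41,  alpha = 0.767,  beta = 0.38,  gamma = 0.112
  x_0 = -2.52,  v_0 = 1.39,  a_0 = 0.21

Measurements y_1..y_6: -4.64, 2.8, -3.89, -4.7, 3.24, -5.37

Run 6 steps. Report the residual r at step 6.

resid = -8.0890

step 1: x_pred=-1.9324  r=-2.7076  x^+=-4.0091  v^+=-1.0333  a^+=-3.3979
step 2: x_pred=-4.7184  r=7.5184  x^+=1.0482  v^+=4.5418  a^+=6.6207
step 3: x_pred=3.4668  r=-7.3568  x^+=-2.1759  v^+=0.4378  a^+=-3.1826
step 4: x_pred=-2.2639  r=-2.4361  x^+=-4.1324  v^+=-3.1250  a^+=-6.4288
step 5: x_pred=-5.9540  r=9.1940  x^+=1.0978  v^+=2.7604  a^+=5.8225
step 6: x_pred=2.7190  r=-8.0890  x^+=-3.4853  v^+=-2.3494  a^+=-4.9564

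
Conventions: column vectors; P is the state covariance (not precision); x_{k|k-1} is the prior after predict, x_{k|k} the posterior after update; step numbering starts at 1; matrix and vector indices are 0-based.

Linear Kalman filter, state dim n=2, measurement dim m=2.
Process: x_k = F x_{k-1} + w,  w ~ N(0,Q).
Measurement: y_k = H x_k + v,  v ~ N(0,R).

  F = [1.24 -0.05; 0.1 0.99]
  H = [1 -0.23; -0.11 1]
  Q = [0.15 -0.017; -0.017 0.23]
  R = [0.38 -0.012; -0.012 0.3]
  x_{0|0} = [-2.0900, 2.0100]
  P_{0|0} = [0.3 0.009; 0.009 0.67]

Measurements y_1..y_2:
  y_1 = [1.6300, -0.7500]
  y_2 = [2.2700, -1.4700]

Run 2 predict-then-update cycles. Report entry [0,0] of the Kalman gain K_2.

K[0,0] = 0.5748

step 1: x^-=[-2.6921, 1.7809]  P^-=[0.6118 -0.0020; -0.0020 0.8914]  S=[1.0399 -0.2863; -0.2863 1.1993]  K=[0.6132 0.0887; 0.0061 0.7449]  nu=[4.7317, -2.8270]  x^+=[-0.0412, -0.2963]  P^+=[0.2425 0.0459; 0.0459 0.2285]
step 2: x^-=[-0.0363, -0.2975]  P^-=[0.5178 0.0579; 0.0579 0.4654]  S=[0.8958 -0.1166; -0.1166 0.7590]  K=[0.5748 0.0896; 0.0244 0.6086]  nu=[2.2379, -1.1765]  x^+=[1.1447, -0.9590]  P^+=[0.2277 0.0450; 0.0450 0.1872]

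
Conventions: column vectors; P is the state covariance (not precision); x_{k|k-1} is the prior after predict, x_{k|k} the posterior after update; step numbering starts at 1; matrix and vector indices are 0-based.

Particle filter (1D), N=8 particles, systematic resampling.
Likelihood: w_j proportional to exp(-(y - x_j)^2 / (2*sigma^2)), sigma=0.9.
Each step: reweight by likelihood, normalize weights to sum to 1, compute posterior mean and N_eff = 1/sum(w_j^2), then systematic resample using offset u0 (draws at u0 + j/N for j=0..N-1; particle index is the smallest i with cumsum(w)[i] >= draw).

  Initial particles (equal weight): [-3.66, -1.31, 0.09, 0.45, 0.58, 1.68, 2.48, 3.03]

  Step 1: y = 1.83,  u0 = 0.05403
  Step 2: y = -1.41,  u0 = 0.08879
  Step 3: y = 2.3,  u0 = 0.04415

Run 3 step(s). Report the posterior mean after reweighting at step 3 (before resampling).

step 1: w=[0.0000, 0.0008, 0.0512, 0.1024, 0.1265, 0.3272, 0.2556, 0.1364]  mean=1.7199  Neff=4.5435  idx=[3, 4, 5, 5, 5, 6, 6, 7]
step 2: w=[0.5538, 0.4066, 0.0129, 0.0129, 0.0129, 0.0004, 0.0004, 0.0000]  mean=0.5523  Neff=2.1163  idx=[0, 0, 0, 0, 1, 1, 1, 2]
step 3: w=[0.0689, 0.0689, 0.0689, 0.0689, 0.0917, 0.0917, 0.0917, 0.4493]  mean=1.0384  Neff=4.0635  idx=[0, 2, 4, 5, 6, 7, 7, 7]

post_mean = 1.0384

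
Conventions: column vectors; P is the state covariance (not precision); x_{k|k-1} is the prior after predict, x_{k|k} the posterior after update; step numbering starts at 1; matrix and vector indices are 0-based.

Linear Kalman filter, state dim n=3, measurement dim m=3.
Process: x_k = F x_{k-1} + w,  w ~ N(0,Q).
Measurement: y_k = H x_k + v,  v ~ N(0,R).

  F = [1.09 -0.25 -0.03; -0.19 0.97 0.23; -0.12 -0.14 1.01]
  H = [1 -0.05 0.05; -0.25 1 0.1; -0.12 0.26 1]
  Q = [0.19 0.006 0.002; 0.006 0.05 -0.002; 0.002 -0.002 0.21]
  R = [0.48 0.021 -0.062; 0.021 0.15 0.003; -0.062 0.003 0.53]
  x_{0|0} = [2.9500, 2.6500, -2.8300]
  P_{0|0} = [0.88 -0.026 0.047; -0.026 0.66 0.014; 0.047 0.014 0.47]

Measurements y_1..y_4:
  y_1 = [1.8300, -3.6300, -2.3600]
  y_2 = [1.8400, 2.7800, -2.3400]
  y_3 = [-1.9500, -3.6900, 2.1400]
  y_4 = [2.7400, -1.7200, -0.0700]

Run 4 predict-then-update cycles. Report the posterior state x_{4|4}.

x_post = [1.6871, -1.5487, 0.2199]

step 1: x^-=[2.6379, 1.3591, -3.5833]  P^-=[1.2885 -0.3574 -0.0526; -0.3574 0.7393 0.0429; -0.0526 0.0429 0.6988]  S=[1.8024 -0.6992 -0.3403; -0.6992 1.1668 0.4277; -0.3403 0.4277 1.3546]  K=[0.6460 -0.2014 0.0043; 0.0762 0.7660 -0.0175; 0.0745 -0.0544 0.5647]  nu=[-0.5608, -3.9713, 1.1865]  x^+=[3.0803, -1.7463, -2.7390]  P^+=[0.3096 0.0625 -0.0175; 0.0625 0.1360 -0.0395; -0.0175 -0.0395 0.3027]
step 2: x^-=[3.8763, -2.9092, -2.8916]  P^-=[0.5331 -0.0252 -0.0601; -0.0252 0.1660 0.0177; -0.0601 0.0177 0.5434]  S=[1.0113 -0.1478 -0.1680; -0.1478 0.3739 0.1550; -0.1680 0.1550 1.1175]  K=[0.4883 -0.2428 -0.0098; 0.0376 0.4821 -0.0041; 0.0565 0.0483 0.4986]  nu=[-2.0372, 6.9474, 1.7731]  x^+=[1.1776, 0.3566, -1.7867]  P^+=[0.2324 0.0336 -0.0170; 0.0336 0.0836 -0.0208; -0.0170 -0.0208 0.2643]
step 3: x^-=[1.2481, -0.2888, -1.9958]  P^-=[0.4541 -0.0297 -0.0513; -0.0297 0.1308 0.0344; -0.0513 0.0344 0.4957]  S=[0.9333 -0.1295 -0.1535; -0.1295 0.3384 0.1544; -0.1535 0.1544 1.0731]  K=[0.4480 -0.2651 -0.0035; 0.0234 0.4233 0.0095; 0.0603 0.0941 0.4711]  nu=[-3.1127, -2.8896, 4.3607]  x^+=[0.6044, -1.5432, -0.4014]  P^+=[0.2114 0.0236 -0.0112; 0.0236 0.0710 -0.0108; -0.0112 -0.0108 0.2477]
step 4: x^-=[1.0566, -1.7041, -0.2619]  P^-=[0.4336 -0.0326 -0.0433; -0.0326 0.1250 0.0408; -0.0433 0.0408 0.4736]  S=[0.9138 -0.1262 -0.1451; -0.1262 0.3334 0.1551; -0.1451 0.1551 1.0520]  K=[0.4367 -0.2712 0.0016; 0.0190 0.4116 0.0154; 0.0640 0.1080 0.4582]  nu=[1.6113, 0.2744, 0.7617]  x^+=[1.6871, -1.5487, 0.2199]  P^+=[0.2052 0.0206 -0.0078; 0.0206 0.0680 -0.0070; -0.0078 -0.0070 0.2401]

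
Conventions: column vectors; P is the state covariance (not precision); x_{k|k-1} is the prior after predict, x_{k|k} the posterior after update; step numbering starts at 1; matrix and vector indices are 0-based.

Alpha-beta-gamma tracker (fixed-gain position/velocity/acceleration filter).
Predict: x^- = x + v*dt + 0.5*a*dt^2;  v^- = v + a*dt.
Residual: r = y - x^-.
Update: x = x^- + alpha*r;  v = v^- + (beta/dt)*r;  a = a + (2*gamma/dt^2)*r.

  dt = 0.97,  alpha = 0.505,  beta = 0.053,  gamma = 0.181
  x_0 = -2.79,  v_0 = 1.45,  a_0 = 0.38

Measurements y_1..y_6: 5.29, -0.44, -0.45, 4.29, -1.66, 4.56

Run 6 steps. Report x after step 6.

x_post = 1.2325

step 1: x_pred=-1.2047  r=6.4947  x^+=2.0751  v^+=2.1735  a^+=2.8788
step 2: x_pred=5.5377  r=-5.9777  x^+=2.5190  v^+=4.6393  a^+=0.5789
step 3: x_pred=7.2914  r=-7.7414  x^+=3.3820  v^+=4.7778  a^+=-2.3995
step 4: x_pred=6.8876  r=-2.5976  x^+=5.5758  v^+=2.3084  a^+=-3.3989
step 5: x_pred=6.2160  r=-7.8760  x^+=2.2386  v^+=-1.4189  a^+=-6.4291
step 6: x_pred=-2.1623  r=6.7223  x^+=1.2325  v^+=-7.2878  a^+=-3.8428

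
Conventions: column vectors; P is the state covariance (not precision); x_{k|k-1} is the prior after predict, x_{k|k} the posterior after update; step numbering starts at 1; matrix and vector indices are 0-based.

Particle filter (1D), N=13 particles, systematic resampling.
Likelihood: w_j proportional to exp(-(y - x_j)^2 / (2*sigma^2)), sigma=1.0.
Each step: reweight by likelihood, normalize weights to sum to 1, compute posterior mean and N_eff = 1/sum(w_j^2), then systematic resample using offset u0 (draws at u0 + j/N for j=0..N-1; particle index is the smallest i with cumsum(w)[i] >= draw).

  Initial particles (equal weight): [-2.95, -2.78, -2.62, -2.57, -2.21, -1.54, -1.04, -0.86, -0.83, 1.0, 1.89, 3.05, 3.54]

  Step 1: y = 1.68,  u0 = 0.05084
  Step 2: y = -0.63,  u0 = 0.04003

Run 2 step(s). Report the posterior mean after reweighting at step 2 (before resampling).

post_mean = 1.1244

step 1: w=[0.0000, 0.0000, 0.0000, 0.0000, 0.0002, 0.0023, 0.0101, 0.0162, 0.0175, 0.3234, 0.3986, 0.1594, 0.0723]  mean=1.7756  Neff=3.3925  idx=[9, 9, 9, 9, 9, 10, 10, 10, 10, 10, 11, 11, 12]
step 2: w=[0.1725, 0.1725, 0.1725, 0.1725, 0.1725, 0.0272, 0.0272, 0.0272, 0.0272, 0.0272, 0.0007, 0.0007, 0.0001]  mean=1.1244  Neff=6.5601  idx=[0, 0, 1, 1, 2, 2, 2, 3, 3, 4, 4, 5, 8]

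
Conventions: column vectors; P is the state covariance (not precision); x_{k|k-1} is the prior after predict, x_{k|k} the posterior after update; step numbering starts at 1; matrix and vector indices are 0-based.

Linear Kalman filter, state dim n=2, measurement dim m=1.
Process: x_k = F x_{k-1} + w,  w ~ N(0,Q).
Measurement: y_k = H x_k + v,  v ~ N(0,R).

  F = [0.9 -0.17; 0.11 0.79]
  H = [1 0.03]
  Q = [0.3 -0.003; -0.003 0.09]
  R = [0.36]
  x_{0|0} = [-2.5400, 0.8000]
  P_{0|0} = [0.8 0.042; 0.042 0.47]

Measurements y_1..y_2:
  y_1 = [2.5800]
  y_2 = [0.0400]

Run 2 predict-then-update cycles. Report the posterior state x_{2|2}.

x_post = [0.4132, 0.5926]

step 1: x^-=[-2.4220, 0.3526]  P^-=[0.9487 0.0422; 0.0422 0.4003]  S=[1.3116]  K=[0.7243; 0.0413]  nu=[4.9914]  x^+=[1.1932, 0.5587]  P^+=[0.2607 0.0029; 0.0029 0.3981]
step 2: x^-=[0.9789, 0.5727]  P^-=[0.5217 -0.0286; -0.0286 0.3421]  S=[0.8803]  K=[0.5917; -0.0209]  nu=[-0.9561]  x^+=[0.4132, 0.5926]  P^+=[0.2135 -0.0178; -0.0178 0.3417]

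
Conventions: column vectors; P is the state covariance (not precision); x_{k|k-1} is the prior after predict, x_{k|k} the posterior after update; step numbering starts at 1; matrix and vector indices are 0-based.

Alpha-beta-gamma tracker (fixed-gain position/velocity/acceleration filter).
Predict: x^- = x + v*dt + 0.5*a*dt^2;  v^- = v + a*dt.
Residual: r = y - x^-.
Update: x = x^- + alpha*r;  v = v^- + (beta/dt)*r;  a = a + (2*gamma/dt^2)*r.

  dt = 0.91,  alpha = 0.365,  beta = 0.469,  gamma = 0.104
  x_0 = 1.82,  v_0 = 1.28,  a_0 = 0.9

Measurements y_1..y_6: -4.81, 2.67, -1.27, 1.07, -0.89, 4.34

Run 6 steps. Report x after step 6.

step 1: x_pred=3.3574  r=-8.1674  x^+=0.3763  v^+=-2.1104  a^+=-1.1515
step 2: x_pred=-2.0209  r=4.6909  x^+=-0.3087  v^+=-0.7406  a^+=0.0268
step 3: x_pred=-0.9716  r=-0.2984  x^+=-1.0805  v^+=-0.8701  a^+=-0.0482
step 4: x_pred=-1.8922  r=2.9622  x^+=-0.8110  v^+=0.6128  a^+=0.6959
step 5: x_pred=0.0347  r=-0.9247  x^+=-0.3028  v^+=0.7694  a^+=0.4636
step 6: x_pred=0.5893  r=3.7507  x^+=1.9583  v^+=3.1243  a^+=1.4057

x_post = 1.9583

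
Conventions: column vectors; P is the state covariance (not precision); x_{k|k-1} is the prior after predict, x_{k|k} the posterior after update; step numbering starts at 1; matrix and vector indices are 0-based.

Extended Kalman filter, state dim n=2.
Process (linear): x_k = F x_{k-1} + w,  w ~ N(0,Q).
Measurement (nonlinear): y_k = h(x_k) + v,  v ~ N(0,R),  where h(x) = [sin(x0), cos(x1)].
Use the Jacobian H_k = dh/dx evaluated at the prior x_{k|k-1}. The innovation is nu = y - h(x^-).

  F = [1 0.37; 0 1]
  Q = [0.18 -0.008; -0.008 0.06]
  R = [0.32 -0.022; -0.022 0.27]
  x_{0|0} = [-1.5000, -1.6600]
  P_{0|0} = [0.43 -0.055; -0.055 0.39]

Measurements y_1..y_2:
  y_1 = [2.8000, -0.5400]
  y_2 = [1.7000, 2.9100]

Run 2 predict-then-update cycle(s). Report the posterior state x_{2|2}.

step 1: x^-=[-2.1142, -1.6600]  P^-=[0.6227 0.0813; 0.0813 0.4500]  H_jac=[-0.5171 0.0000; 0.0000 0.9960]  S=[0.4865 -0.0639; -0.0639 0.7164]  K=[-0.6547 0.0547; -0.0043 0.6252]  nu=[3.6560, -0.4509]  x^+=[-4.5322, -1.9577]  P^+=[0.4075 0.0293; 0.0293 0.1696]
step 2: x^-=[-5.2566, -1.9577]  P^-=[0.6324 0.0840; 0.0840 0.2296]  H_jac=[0.5177 0.0000; 0.0000 0.9261]  S=[0.4895 0.0183; 0.0183 0.4669]  K=[0.6636 0.1407; 0.0720 0.4526]  nu=[0.8445, 3.2874]  x^+=[-4.2338, -0.4093]  P^+=[0.4042 0.0252; 0.0252 0.1302]

x_post = [-4.2338, -0.4093]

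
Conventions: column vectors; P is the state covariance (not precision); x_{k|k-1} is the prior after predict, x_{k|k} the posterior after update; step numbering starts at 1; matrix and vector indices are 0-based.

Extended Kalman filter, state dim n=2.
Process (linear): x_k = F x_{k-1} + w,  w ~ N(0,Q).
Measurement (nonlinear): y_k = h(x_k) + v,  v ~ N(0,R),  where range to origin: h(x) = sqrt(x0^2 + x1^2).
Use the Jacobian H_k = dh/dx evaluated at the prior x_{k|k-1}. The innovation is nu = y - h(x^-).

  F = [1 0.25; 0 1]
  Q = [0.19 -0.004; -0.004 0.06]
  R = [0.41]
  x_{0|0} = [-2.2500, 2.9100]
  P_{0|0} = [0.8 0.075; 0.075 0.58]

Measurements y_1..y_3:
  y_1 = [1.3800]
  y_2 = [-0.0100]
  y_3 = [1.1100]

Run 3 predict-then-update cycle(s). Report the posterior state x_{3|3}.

step 1: x^-=[-1.5225, 2.9100]  P^-=[1.0637 0.2160; 0.2160 0.6400]  H_jac=[-0.4636 0.8861]  S=[0.9636]  K=[-0.3131; 0.4846]  nu=[-1.9042]  x^+=[-0.9262, 1.9873]  P^+=[0.9693 0.3622; 0.3622 0.4137]
step 2: x^-=[-0.4294, 1.9873]  P^-=[1.3662 0.4617; 0.4617 0.4737]  H_jac=[-0.2112 0.9774]  S=[0.7329]  K=[0.2220; 0.4987]  nu=[-2.0431]  x^+=[-0.8829, 0.9683]  P^+=[1.3301 0.3805; 0.3805 0.2914]
step 3: x^-=[-0.6408, 0.9683]  P^-=[1.7286 0.4494; 0.4494 0.3514]  H_jac=[-0.5519 0.8339]  S=[0.7673]  K=[-0.7550; 0.0587]  nu=[-0.0511]  x^+=[-0.6022, 0.9653]  P^+=[1.2912 0.4834; 0.4834 0.3488]

x_post = [-0.6022, 0.9653]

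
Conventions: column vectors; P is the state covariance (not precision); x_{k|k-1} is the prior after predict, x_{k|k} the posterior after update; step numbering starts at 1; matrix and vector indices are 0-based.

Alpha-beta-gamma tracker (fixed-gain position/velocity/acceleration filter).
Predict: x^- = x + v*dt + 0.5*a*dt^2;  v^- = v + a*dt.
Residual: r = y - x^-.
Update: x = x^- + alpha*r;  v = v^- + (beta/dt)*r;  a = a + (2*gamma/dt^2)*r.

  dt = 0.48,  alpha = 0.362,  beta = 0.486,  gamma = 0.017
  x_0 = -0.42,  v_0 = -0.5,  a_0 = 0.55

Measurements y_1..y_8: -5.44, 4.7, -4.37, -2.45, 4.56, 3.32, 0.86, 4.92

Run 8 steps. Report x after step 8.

x_post = 5.0796

step 1: x_pred=-0.5966  r=-4.8434  x^+=-2.3499  v^+=-5.1399  a^+=-0.1647
step 2: x_pred=-4.8361  r=9.5361  x^+=-1.3840  v^+=4.4363  a^+=1.2425
step 3: x_pred=0.8885  r=-5.2585  x^+=-1.0150  v^+=-0.2916  a^+=0.4665
step 4: x_pred=-1.1013  r=-1.3487  x^+=-1.5895  v^+=-1.4333  a^+=0.2675
step 5: x_pred=-2.2467  r=6.8067  x^+=0.2174  v^+=5.5869  a^+=1.2719
step 6: x_pred=3.0456  r=0.2744  x^+=3.1449  v^+=6.4752  a^+=1.3124
step 7: x_pred=6.4042  r=-5.5442  x^+=4.3972  v^+=1.4917  a^+=0.4943
step 8: x_pred=5.1702  r=-0.2502  x^+=5.0796  v^+=1.4756  a^+=0.4573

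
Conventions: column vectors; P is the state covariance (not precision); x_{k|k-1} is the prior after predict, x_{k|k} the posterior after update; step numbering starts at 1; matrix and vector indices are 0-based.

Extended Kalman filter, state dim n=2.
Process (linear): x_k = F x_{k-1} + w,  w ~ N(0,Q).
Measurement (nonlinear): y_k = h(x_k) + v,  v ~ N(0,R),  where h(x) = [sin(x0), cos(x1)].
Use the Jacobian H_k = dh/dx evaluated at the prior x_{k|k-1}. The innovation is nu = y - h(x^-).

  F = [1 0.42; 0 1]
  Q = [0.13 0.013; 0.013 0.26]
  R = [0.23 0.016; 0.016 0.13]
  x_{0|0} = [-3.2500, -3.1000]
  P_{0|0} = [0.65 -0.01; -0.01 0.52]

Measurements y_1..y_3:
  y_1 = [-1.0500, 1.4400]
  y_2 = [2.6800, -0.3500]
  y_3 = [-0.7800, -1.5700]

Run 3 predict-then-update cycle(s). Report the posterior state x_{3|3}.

step 1: x^-=[-4.5520, -3.1000]  P^-=[0.8633 0.2214; 0.2214 0.7800]  H_jac=[-0.1597 0.0000; 0.0000 0.0416]  S=[0.2520 0.0145; 0.0145 0.1313]  K=[-0.5547 0.1314; -0.1555 0.2641]  nu=[-2.0372, 2.4391]  x^+=[-3.1015, -2.1389]  P^+=[0.7856 0.1975; 0.1975 0.7659]
step 2: x^-=[-3.9998, -2.1389]  P^-=[1.2167 0.5322; 0.5322 1.0259]  H_jac=[-0.6538 0.0000; 0.0000 0.8429]  S=[0.7501 -0.2773; -0.2773 0.8589]  K=[-0.9850 0.2043; -0.1041 0.9732]  nu=[1.9233, 0.1881]  x^+=[-5.8558, -2.1562]  P^+=[0.3415 0.0128; 0.0128 0.1481]
step 3: x^-=[-6.7614, -2.1562]  P^-=[0.5084 0.0880; 0.0880 0.4081]  H_jac=[0.8878 0.0000; 0.0000 0.8335]  S=[0.6307 0.0811; 0.0811 0.4135]  K=[0.7107 0.0380; 0.0185 0.8190]  nu=[-0.3198, -1.0175]  x^+=[-7.0273, -2.9954]  P^+=[0.1848 0.0196; 0.0196 0.1281]

x_post = [-7.0273, -2.9954]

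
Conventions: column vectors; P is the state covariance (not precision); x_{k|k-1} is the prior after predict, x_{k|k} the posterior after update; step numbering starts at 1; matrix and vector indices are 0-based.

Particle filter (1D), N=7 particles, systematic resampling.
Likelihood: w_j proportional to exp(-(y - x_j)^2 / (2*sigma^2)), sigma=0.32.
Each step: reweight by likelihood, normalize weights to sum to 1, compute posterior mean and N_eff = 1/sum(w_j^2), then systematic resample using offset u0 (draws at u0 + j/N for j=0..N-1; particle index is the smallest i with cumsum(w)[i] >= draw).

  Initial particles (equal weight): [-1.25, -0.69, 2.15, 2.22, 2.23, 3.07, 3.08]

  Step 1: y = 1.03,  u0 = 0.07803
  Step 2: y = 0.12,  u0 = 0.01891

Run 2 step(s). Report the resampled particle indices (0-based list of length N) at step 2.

step 1: w=[0.0000, 0.0001, 0.5381, 0.2443, 0.2174, 0.0000, 0.0000]  mean=2.1841  Neff=2.5218  idx=[2, 2, 2, 2, 3, 4, 4]
step 2: w=[0.2155, 0.2155, 0.2155, 0.2155, 0.0525, 0.0428, 0.0428]  mean=2.1605  Neff=5.2042  idx=[0, 0, 1, 2, 2, 3, 4]

resampled_idx = [0, 0, 1, 2, 2, 3, 4]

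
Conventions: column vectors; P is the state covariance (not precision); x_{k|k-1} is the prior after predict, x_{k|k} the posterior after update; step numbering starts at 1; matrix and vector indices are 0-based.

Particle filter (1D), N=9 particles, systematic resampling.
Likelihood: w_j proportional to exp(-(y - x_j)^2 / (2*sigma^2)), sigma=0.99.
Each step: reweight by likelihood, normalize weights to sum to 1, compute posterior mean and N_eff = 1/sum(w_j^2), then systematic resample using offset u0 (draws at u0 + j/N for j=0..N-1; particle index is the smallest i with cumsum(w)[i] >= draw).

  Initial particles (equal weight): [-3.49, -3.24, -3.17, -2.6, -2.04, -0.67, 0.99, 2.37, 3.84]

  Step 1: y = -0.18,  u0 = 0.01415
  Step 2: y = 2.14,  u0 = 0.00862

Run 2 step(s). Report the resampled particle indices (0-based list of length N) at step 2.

step 1: w=[0.0022, 0.0051, 0.0063, 0.0303, 0.1030, 0.5320, 0.2991, 0.0218, 0.0002]  mean=-0.3411  Neff=2.6000  idx=[3, 4, 5, 5, 5, 5, 6, 6, 6]
step 2: w=[0.0000, 0.0001, 0.0111, 0.0111, 0.0111, 0.0111, 0.3185, 0.3185, 0.3185]  mean=0.9158  Neff=3.2815  idx=[2, 6, 6, 6, 7, 7, 7, 8, 8]

resampled_idx = [2, 6, 6, 6, 7, 7, 7, 8, 8]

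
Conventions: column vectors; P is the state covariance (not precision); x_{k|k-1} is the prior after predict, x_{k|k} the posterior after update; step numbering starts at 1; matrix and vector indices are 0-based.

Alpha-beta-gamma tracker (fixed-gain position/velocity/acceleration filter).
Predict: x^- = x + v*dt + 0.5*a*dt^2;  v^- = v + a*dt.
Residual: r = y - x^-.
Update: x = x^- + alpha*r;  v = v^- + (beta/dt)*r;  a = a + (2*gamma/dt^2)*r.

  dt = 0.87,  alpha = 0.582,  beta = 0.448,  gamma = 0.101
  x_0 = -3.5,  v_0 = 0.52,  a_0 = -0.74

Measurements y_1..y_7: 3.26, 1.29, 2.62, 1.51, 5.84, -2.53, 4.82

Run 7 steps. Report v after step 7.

v_post = -1.2868

step 1: x_pred=-3.3277  r=6.5877  x^+=0.5064  v^+=3.2685  a^+=1.0181
step 2: x_pred=3.7352  r=-2.4452  x^+=2.3121  v^+=2.8951  a^+=0.3655
step 3: x_pred=4.9691  r=-2.3491  x^+=3.6019  v^+=2.0034  a^+=-0.2614
step 4: x_pred=5.2460  r=-3.7360  x^+=3.0716  v^+=-0.1478  a^+=-1.2585
step 5: x_pred=2.4668  r=3.3732  x^+=4.4300  v^+=0.4943  a^+=-0.3582
step 6: x_pred=4.7245  r=-7.2545  x^+=0.5024  v^+=-3.5530  a^+=-2.2943
step 7: x_pred=-3.4570  r=8.2770  x^+=1.3602  v^+=-1.2868  a^+=-0.0853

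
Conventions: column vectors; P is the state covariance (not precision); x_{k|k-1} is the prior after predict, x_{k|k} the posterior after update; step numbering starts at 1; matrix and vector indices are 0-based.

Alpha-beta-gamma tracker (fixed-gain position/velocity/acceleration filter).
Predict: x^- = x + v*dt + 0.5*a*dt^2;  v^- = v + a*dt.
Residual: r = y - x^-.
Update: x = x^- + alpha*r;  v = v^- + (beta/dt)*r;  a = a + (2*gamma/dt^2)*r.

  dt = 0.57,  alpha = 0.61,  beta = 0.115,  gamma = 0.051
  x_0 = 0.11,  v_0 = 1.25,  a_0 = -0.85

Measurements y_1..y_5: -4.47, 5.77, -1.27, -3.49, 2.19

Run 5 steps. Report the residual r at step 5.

step 1: x_pred=0.6844  r=-5.1544  x^+=-2.4598  v^+=-0.2744  a^+=-2.4682
step 2: x_pred=-3.0172  r=8.7872  x^+=2.3430  v^+=0.0916  a^+=0.2905
step 3: x_pred=2.4424  r=-3.7124  x^+=0.1778  v^+=-0.4919  a^+=-0.8750
step 4: x_pred=-0.2447  r=-3.2453  x^+=-2.2243  v^+=-1.6454  a^+=-1.8938
step 5: x_pred=-3.4698  r=5.6598  x^+=-0.0173  v^+=-1.5830  a^+=-0.1170

resid = 5.6598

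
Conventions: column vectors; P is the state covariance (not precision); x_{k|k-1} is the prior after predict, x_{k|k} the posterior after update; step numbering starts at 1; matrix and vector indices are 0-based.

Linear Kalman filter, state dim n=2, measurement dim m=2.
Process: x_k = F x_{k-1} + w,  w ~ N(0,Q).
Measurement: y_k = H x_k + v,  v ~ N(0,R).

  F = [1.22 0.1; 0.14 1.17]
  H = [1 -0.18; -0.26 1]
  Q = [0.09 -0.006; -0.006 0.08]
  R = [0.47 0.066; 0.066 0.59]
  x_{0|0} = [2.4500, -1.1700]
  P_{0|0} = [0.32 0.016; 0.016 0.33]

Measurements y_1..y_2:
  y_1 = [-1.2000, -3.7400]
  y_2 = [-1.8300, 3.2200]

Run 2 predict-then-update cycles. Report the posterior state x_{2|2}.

step 1: x^-=[2.8720, -1.0259]  P^-=[0.5735 0.1103; 0.1103 0.5433]  S=[1.0214 -0.0654; -0.0654 1.1146]  K=[0.5419 -0.0030; 0.0420 0.4641]  nu=[-4.2567, -1.9674]  x^+=[0.5714, -2.1177]  P^+=[0.2734 0.1051; 0.1051 0.3039]
step 2: x^-=[0.4853, -2.3978]  P^-=[0.5256 0.2277; 0.2277 0.5358]  S=[0.9310 0.0713; 0.0713 1.0429]  K=[0.5165 0.0520; 0.1066 0.4497]  nu=[-2.7469, 5.7439]  x^+=[-0.6348, -0.1074]  P^+=[0.2705 0.1351; 0.1351 0.3075]

x_post = [-0.6348, -0.1074]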